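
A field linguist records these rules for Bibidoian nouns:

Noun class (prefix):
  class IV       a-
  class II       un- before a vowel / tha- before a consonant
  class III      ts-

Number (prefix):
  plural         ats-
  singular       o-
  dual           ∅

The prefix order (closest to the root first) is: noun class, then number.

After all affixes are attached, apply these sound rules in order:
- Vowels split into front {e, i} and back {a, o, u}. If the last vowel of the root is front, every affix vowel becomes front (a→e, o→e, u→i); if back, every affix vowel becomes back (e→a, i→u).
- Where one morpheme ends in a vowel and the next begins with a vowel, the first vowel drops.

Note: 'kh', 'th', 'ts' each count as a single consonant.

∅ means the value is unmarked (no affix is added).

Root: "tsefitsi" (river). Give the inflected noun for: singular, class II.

ethetsefitsi

Attach noun class class II tha- (before consonant 'ts') → thatsefitsi.
Attach number singular o- → othatsefitsi.
Apply vowel harmony: othatsefitsi → ethetsefitsi.
Vowel deletion: no change.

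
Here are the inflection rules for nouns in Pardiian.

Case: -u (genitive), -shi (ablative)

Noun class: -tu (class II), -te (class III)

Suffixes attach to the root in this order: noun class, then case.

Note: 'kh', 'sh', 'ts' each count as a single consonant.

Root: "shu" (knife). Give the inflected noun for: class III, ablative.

Attach noun class class III -te → shute.
Attach case ablative -shi → shuteshi.

shuteshi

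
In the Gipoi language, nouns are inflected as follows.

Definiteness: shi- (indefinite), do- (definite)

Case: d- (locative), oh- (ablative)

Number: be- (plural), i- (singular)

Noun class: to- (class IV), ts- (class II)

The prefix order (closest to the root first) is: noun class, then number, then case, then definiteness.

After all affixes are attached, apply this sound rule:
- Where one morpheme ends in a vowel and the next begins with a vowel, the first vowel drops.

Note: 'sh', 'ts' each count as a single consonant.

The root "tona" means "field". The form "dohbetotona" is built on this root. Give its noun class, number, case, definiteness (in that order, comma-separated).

class IV, plural, ablative, definite

Segment: do-oh-be-to-tona.
noun class: to- → class IV.
number: be- → plural.
case: oh- → ablative.
definiteness: do- → definite.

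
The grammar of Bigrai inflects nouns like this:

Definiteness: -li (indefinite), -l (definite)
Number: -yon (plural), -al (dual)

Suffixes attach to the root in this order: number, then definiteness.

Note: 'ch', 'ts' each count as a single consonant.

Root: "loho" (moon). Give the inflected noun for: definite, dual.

lohoall

Attach number dual -al → lohoal.
Attach definiteness definite -l → lohoall.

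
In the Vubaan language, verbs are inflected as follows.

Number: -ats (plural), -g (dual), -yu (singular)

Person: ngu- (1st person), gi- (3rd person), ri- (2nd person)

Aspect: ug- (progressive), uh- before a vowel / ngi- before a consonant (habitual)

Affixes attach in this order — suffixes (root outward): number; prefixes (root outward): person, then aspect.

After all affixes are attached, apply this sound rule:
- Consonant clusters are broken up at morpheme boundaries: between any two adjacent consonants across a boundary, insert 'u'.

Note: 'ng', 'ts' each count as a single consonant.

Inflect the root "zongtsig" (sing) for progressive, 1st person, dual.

ugunguzongtsigug

Attach person 1st person ngu- → nguzongtsig.
Attach number dual -g → nguzongtsigg.
Attach aspect progressive ug- → ugnguzongtsigg.
Apply epenthesis: ugnguzongtsigg → ugunguzongtsigug.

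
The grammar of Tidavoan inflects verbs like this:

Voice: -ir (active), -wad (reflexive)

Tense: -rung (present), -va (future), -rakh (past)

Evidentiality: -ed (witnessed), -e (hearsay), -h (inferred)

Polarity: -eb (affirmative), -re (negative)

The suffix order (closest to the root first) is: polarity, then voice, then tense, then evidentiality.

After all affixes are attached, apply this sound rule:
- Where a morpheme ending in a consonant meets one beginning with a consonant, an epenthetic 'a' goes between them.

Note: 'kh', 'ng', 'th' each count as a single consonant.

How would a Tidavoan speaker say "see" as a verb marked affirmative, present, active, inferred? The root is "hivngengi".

hivngengiebirarungah

Attach polarity affirmative -eb → hivngengieb.
Attach voice active -ir → hivngengiebir.
Attach tense present -rung → hivngengiebirrung.
Attach evidentiality inferred -h → hivngengiebirrungh.
Apply epenthesis: hivngengiebirrungh → hivngengiebirarungah.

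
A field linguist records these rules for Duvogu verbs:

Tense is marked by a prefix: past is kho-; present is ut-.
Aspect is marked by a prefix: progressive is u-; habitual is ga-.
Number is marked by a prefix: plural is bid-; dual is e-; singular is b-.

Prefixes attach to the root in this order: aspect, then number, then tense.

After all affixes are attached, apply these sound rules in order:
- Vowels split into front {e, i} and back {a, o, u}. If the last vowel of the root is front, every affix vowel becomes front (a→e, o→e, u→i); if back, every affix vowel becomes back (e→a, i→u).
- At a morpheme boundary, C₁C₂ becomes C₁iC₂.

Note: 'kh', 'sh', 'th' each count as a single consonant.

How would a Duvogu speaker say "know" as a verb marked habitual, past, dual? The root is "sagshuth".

Attach aspect habitual ga- → gasagshuth.
Attach number dual e- → egasagshuth.
Attach tense past kho- → khoegasagshuth.
Apply vowel harmony: khoegasagshuth → khoagasagshuth.
Epenthesis: no change.

khoagasagshuth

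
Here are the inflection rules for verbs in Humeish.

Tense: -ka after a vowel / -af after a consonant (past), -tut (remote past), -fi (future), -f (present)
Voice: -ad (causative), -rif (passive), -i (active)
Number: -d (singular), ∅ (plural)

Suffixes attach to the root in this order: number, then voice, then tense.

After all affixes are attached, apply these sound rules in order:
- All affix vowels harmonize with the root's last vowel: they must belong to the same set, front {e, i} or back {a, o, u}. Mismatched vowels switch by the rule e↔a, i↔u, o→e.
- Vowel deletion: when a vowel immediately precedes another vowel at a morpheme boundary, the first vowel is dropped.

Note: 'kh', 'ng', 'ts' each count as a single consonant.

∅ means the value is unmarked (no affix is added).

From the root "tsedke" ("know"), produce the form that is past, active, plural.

number = plural: zero marking, form stays tsedke.
Attach voice active -i → tsedkei.
Attach tense past -ka (after vowel 'i') → tsedkeika.
Apply vowel harmony: tsedkeika → tsedkeike.
Apply vowel deletion: tsedkeike → tsedkike.

tsedkike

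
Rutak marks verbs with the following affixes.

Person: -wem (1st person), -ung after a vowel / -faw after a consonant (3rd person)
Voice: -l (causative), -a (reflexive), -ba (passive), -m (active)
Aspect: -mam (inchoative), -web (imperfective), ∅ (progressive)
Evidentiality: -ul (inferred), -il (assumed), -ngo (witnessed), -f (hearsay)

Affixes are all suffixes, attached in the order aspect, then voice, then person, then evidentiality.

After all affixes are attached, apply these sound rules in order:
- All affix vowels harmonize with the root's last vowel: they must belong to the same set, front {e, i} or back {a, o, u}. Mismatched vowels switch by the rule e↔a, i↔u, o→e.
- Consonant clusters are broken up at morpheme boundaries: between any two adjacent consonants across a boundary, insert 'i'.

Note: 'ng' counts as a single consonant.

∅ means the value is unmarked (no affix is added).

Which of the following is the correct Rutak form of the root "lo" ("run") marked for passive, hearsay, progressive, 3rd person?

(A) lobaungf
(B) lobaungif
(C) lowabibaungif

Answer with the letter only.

B

aspect = progressive: zero marking, form stays lo.
Attach voice passive -ba → loba.
Attach person 3rd person -ung (after vowel 'a') → lobaung.
Attach evidentiality hearsay -f → lobaungf.
Vowel harmony: no change.
Apply epenthesis: lobaungf → lobaungif.
So the correct form is lobaungif, option (B).
(C) lowabibaungif is wrong: it uses imperfective instead of progressive for aspect.
(A) lobaungf is wrong: it fails to apply the sound rule(s).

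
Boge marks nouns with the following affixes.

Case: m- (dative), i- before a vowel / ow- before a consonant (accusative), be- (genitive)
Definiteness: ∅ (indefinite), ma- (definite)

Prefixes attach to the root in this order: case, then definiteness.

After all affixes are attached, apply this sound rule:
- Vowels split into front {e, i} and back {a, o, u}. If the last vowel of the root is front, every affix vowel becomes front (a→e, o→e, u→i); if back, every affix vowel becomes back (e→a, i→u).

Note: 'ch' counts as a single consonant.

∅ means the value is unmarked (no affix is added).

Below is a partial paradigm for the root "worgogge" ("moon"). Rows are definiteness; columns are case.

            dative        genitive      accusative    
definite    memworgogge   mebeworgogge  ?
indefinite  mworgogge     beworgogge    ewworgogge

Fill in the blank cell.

Attach case accusative ow- (before consonant 'w') → owworgogge.
Attach definiteness definite ma- → maowworgogge.
Apply vowel harmony: maowworgogge → meewworgogge.

meewworgogge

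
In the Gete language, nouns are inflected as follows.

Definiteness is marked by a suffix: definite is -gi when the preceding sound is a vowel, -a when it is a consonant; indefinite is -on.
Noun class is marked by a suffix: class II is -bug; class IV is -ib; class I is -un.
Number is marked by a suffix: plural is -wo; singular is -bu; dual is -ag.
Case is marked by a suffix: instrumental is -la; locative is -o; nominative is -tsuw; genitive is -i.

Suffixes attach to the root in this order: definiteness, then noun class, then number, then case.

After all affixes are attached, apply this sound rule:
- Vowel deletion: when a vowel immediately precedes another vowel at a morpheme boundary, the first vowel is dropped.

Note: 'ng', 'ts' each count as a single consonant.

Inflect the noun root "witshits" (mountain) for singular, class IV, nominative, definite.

Attach definiteness definite -a (after consonant 'ts') → witshitsa.
Attach noun class class IV -ib → witshitsaib.
Attach number singular -bu → witshitsaibbu.
Attach case nominative -tsuw → witshitsaibbutsuw.
Apply vowel deletion: witshitsaibbutsuw → witshitsibbutsuw.

witshitsibbutsuw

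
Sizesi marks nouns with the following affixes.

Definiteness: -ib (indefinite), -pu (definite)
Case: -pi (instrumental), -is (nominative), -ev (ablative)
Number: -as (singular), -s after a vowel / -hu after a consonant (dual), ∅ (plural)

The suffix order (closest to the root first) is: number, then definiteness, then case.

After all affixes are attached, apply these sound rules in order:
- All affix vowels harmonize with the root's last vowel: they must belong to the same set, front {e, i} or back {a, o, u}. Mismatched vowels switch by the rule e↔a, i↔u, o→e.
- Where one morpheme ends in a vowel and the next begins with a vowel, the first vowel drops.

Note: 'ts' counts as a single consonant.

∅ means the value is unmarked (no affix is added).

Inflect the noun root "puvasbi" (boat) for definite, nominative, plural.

puvasbipis

number = plural: zero marking, form stays puvasbi.
Attach definiteness definite -pu → puvasbipu.
Attach case nominative -is → puvasbipuis.
Apply vowel harmony: puvasbipuis → puvasbipiis.
Apply vowel deletion: puvasbipiis → puvasbipis.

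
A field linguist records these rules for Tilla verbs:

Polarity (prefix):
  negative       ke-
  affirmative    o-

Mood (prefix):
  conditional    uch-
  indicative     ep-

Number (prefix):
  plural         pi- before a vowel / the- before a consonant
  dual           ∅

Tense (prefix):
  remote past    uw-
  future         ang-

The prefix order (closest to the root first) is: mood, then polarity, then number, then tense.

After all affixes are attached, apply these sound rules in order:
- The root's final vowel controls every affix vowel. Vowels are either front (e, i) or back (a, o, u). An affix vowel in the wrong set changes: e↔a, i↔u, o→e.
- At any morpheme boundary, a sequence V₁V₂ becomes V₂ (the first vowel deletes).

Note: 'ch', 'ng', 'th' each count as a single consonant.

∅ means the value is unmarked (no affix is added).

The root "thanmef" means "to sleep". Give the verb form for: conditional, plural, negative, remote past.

iwthekichthanmef

Attach mood conditional uch- → uchthanmef.
Attach polarity negative ke- → keuchthanmef.
Attach number plural the- (before consonant 'k') → thekeuchthanmef.
Attach tense remote past uw- → uwthekeuchthanmef.
Apply vowel harmony: uwthekeuchthanmef → iwthekeichthanmef.
Apply vowel deletion: iwthekeichthanmef → iwthekichthanmef.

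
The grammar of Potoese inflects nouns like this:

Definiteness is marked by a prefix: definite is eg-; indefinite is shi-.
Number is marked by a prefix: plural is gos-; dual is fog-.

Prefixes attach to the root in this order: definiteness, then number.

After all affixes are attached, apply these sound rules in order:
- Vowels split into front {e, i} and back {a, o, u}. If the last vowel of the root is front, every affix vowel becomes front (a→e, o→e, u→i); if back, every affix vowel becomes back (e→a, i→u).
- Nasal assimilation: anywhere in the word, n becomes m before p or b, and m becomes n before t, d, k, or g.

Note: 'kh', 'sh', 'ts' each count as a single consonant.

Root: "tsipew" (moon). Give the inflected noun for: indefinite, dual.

fegshitsipew

Attach definiteness indefinite shi- → shitsipew.
Attach number dual fog- → fogshitsipew.
Apply vowel harmony: fogshitsipew → fegshitsipew.
Nasal assimilation: no change.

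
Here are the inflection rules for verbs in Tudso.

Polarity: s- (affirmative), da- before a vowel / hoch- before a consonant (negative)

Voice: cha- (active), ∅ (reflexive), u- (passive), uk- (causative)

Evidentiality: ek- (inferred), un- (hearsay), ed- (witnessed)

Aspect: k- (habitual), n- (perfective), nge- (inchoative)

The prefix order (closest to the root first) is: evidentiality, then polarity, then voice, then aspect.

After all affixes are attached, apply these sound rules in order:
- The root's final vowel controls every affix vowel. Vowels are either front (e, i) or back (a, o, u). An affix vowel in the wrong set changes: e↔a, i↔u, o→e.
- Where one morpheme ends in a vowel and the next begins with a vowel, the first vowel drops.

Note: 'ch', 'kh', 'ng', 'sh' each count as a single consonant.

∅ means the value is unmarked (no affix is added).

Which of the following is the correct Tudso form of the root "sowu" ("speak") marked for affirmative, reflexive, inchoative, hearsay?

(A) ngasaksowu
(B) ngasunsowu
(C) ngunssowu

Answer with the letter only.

B

Attach evidentiality hearsay un- → unsowu.
Attach polarity affirmative s- → sunsowu.
voice = reflexive: zero marking, form stays sunsowu.
Attach aspect inchoative nge- → ngesunsowu.
Apply vowel harmony: ngesunsowu → ngasunsowu.
Vowel deletion: no change.
So the correct form is ngasunsowu, option (B).
(C) ngunssowu is wrong: it has the affixes in the wrong order.
(A) ngasaksowu is wrong: it uses inferred instead of hearsay for evidentiality.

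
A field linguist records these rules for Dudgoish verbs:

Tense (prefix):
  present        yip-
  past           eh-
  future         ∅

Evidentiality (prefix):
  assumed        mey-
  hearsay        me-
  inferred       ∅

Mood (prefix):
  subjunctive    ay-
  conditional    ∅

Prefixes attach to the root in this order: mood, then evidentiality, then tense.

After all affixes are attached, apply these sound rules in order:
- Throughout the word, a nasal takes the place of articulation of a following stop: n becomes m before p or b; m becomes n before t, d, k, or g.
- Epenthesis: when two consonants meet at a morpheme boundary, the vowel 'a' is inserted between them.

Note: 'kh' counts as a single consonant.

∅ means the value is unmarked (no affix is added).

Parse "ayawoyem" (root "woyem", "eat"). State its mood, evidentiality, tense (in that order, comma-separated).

subjunctive, inferred, future

Segment: ay-woyem.
mood: ay- → subjunctive.
evidentiality: ∅ → inferred.
tense: ∅ → future.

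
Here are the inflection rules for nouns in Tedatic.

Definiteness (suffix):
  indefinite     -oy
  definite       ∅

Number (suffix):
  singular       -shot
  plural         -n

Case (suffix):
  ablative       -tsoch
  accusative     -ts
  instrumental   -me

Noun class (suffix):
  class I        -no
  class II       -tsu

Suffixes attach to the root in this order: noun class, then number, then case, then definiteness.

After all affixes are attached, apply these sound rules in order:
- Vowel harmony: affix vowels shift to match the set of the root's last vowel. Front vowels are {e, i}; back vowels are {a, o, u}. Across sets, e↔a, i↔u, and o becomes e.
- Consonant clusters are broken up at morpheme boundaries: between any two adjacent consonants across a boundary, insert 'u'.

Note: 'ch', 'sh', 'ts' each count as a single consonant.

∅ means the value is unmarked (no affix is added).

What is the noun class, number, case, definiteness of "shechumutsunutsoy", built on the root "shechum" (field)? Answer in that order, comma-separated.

Segment: shechum-tsu-n-ts-oy.
noun class: -tsu → class II.
number: -n → plural.
case: -ts → accusative.
definiteness: -oy → indefinite.

class II, plural, accusative, indefinite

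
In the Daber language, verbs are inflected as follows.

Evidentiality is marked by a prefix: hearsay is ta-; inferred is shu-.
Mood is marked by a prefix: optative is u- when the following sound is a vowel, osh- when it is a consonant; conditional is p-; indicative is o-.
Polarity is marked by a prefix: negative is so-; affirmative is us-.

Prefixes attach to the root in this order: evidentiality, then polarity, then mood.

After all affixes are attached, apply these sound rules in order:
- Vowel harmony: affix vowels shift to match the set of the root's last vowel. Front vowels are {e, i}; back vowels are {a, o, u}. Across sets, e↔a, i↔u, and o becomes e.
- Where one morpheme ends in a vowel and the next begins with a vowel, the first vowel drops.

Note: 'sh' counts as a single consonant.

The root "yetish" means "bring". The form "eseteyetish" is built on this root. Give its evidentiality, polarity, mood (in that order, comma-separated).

hearsay, negative, indicative

Segment: o-so-ta-yetish.
evidentiality: ta- → hearsay.
polarity: so- → negative.
mood: o- → indicative.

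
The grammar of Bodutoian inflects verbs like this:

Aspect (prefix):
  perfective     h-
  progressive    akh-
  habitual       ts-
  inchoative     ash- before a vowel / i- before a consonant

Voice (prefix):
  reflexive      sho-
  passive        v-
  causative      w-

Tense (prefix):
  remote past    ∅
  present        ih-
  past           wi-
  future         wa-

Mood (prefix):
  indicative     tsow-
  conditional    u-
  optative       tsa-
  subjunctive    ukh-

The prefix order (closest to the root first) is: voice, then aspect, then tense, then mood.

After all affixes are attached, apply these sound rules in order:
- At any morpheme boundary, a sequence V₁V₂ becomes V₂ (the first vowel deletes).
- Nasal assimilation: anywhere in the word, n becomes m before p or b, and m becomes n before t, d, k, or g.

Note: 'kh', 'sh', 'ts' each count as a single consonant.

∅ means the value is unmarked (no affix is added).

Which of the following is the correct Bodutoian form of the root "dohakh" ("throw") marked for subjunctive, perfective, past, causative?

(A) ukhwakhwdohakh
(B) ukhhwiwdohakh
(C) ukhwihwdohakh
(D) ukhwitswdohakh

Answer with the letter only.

C

Attach voice causative w- → wdohakh.
Attach aspect perfective h- → hwdohakh.
Attach tense past wi- → wihwdohakh.
Attach mood subjunctive ukh- → ukhwihwdohakh.
Vowel deletion: no change.
Nasal assimilation: no change.
So the correct form is ukhwihwdohakh, option (C).
(D) ukhwitswdohakh is wrong: it uses habitual instead of perfective for aspect.
(A) ukhwakhwdohakh is wrong: it uses progressive instead of perfective for aspect.
(B) ukhhwiwdohakh is wrong: it has the affixes in the wrong order.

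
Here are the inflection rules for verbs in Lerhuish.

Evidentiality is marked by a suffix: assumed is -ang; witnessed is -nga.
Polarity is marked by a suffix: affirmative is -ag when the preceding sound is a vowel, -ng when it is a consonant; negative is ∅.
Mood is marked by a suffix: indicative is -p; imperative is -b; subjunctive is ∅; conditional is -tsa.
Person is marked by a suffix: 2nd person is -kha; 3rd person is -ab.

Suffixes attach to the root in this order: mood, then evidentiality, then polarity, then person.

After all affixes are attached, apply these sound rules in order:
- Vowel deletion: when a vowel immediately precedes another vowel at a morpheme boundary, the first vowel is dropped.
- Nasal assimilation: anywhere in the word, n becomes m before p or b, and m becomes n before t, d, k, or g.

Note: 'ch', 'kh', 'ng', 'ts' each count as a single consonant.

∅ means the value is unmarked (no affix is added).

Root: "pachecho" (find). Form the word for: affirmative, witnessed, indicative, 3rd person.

pachechopngagab

Attach mood indicative -p → pachechop.
Attach evidentiality witnessed -nga → pachechopnga.
Attach polarity affirmative -ag (after vowel 'a') → pachechopngaag.
Attach person 3rd person -ab → pachechopngaagab.
Apply vowel deletion: pachechopngaagab → pachechopngagab.
Nasal assimilation: no change.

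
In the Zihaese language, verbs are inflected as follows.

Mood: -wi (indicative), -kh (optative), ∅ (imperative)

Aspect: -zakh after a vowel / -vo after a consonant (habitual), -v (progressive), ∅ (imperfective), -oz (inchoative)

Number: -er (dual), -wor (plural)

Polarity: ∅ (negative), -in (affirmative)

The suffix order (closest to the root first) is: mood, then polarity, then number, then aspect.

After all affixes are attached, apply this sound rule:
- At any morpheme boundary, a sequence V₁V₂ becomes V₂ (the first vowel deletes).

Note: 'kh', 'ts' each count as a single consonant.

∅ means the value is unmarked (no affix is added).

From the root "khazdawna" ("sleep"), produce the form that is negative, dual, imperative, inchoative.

khazdawneroz

mood = imperative: zero marking, form stays khazdawna.
polarity = negative: zero marking, form stays khazdawna.
Attach number dual -er → khazdawnaer.
Attach aspect inchoative -oz → khazdawnaeroz.
Apply vowel deletion: khazdawnaeroz → khazdawneroz.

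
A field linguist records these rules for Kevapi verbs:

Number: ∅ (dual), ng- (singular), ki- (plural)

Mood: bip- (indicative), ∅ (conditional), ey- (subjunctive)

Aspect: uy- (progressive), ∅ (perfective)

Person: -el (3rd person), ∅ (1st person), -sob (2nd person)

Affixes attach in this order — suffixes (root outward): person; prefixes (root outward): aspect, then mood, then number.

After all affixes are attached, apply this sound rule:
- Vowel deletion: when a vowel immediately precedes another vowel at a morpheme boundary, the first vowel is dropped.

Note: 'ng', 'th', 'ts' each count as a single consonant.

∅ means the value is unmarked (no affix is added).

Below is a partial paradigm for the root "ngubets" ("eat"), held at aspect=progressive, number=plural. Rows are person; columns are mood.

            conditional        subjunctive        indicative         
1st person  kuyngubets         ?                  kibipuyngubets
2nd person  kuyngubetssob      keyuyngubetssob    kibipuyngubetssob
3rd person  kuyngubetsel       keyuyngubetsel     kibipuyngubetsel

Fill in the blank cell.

keyuyngubets

person = 1st person: zero marking, form stays ngubets.
Attach aspect progressive uy- → uyngubets.
Attach mood subjunctive ey- → eyuyngubets.
Attach number plural ki- → kieyuyngubets.
Apply vowel deletion: kieyuyngubets → keyuyngubets.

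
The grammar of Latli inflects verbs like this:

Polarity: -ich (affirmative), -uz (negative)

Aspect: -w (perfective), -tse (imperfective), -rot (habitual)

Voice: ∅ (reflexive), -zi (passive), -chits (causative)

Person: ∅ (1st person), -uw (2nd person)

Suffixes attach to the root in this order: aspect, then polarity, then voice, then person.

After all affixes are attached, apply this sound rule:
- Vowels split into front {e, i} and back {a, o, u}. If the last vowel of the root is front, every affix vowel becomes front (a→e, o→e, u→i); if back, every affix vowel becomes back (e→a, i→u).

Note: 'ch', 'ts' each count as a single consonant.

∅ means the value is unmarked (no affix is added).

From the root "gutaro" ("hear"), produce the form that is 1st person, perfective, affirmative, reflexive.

gutarowuch

Attach aspect perfective -w → gutarow.
Attach polarity affirmative -ich → gutarowich.
voice = reflexive: zero marking, form stays gutarowich.
person = 1st person: zero marking, form stays gutarowich.
Apply vowel harmony: gutarowich → gutarowuch.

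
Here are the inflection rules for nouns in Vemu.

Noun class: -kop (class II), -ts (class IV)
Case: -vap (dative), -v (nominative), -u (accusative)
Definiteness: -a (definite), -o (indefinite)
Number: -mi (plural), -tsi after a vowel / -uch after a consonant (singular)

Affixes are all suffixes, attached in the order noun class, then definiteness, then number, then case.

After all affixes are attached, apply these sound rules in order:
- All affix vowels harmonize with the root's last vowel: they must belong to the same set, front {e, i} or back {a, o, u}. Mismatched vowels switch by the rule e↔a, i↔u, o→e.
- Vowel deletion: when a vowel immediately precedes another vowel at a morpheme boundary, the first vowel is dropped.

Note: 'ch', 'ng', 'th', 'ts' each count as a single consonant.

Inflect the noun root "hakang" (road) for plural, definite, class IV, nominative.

Attach noun class class IV -ts → hakangts.
Attach definiteness definite -a → hakangtsa.
Attach number plural -mi → hakangtsami.
Attach case nominative -v → hakangtsamiv.
Apply vowel harmony: hakangtsamiv → hakangtsamuv.
Vowel deletion: no change.

hakangtsamuv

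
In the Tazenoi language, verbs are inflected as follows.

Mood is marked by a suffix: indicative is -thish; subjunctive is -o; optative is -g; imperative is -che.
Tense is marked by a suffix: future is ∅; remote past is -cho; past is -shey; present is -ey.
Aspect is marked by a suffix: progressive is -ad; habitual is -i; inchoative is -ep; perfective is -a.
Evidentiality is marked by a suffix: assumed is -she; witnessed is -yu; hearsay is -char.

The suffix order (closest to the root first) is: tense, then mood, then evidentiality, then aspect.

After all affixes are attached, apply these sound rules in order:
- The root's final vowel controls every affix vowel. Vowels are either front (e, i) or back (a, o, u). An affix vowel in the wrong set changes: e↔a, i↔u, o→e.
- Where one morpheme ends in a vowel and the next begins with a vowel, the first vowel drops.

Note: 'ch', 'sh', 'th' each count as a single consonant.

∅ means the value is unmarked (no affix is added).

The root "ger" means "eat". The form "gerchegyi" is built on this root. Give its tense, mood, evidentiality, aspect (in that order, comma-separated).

Segment: ger-cho-g-yu-i.
tense: -cho → remote past.
mood: -g → optative.
evidentiality: -yu → witnessed.
aspect: -i → habitual.

remote past, optative, witnessed, habitual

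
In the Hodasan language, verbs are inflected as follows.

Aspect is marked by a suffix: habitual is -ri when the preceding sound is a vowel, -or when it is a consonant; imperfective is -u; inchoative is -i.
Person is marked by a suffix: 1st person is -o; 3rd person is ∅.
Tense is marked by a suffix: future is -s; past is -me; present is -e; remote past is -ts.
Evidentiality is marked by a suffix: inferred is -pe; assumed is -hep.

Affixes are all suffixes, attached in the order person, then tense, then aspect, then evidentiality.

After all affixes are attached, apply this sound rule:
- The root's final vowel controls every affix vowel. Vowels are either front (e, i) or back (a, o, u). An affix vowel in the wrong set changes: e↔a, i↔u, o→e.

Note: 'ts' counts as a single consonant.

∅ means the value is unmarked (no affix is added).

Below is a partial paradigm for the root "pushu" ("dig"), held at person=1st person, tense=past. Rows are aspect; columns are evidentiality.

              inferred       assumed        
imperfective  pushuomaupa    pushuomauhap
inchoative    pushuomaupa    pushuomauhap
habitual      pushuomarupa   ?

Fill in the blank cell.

Attach person 1st person -o → pushuo.
Attach tense past -me → pushuome.
Attach aspect habitual -ri (after vowel 'e') → pushuomeri.
Attach evidentiality assumed -hep → pushuomerihep.
Apply vowel harmony: pushuomerihep → pushuomaruhap.

pushuomaruhap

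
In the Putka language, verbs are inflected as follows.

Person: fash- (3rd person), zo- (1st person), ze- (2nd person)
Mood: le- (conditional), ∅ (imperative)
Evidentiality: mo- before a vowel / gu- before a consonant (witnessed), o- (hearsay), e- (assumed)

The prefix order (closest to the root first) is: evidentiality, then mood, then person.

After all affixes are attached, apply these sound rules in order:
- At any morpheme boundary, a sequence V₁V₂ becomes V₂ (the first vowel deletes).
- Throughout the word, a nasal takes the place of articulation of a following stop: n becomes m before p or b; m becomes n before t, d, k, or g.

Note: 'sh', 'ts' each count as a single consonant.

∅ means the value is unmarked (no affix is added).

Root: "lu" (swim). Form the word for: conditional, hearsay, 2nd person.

Attach evidentiality hearsay o- → olu.
Attach mood conditional le- → leolu.
Attach person 2nd person ze- → zeleolu.
Apply vowel deletion: zeleolu → zelolu.
Nasal assimilation: no change.

zelolu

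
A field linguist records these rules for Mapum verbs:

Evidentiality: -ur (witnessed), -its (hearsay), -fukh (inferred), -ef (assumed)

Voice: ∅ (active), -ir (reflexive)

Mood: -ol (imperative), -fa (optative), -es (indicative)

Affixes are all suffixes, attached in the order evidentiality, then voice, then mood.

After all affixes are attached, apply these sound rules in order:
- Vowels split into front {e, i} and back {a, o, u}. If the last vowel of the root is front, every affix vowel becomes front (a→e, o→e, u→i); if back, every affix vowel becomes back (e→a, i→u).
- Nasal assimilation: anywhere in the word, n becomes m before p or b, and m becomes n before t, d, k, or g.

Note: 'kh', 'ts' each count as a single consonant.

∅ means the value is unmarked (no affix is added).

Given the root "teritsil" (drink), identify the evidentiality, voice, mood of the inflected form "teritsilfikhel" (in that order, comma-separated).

inferred, active, imperative

Segment: teritsil-fukh-ol.
evidentiality: -fukh → inferred.
voice: ∅ → active.
mood: -ol → imperative.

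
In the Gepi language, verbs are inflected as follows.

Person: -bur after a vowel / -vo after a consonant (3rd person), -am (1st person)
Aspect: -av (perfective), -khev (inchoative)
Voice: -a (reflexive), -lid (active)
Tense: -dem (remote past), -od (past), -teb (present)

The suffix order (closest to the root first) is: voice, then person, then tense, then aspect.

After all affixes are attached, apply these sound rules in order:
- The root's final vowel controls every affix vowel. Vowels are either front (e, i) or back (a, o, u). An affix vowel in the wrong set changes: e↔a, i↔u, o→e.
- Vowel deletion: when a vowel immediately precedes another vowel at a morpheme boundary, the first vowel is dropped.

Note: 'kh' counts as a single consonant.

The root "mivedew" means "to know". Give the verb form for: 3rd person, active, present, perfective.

Attach voice active -lid → mivedewlid.
Attach person 3rd person -vo (after consonant 'd') → mivedewlidvo.
Attach tense present -teb → mivedewlidvoteb.
Attach aspect perfective -av → mivedewlidvotebav.
Apply vowel harmony: mivedewlidvotebav → mivedewlidvetebev.
Vowel deletion: no change.

mivedewlidvetebev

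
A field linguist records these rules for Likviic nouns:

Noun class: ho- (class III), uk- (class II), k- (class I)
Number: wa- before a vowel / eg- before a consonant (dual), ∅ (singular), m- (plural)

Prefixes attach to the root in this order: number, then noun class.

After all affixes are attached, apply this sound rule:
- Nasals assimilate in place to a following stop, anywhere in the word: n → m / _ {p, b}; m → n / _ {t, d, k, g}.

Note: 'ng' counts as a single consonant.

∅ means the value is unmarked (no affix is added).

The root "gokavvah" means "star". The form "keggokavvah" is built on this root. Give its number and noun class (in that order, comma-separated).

dual, class I

Segment: k-eg-gokavvah.
number: wa/eg- → dual.
noun class: k- → class I.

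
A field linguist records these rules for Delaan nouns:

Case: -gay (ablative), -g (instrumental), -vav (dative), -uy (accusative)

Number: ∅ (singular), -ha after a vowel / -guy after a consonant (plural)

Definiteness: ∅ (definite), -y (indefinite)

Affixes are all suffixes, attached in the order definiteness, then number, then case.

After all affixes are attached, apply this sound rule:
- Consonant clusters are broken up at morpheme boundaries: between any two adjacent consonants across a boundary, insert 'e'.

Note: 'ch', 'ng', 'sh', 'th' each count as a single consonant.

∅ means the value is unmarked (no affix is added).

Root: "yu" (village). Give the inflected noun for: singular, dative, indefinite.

Attach definiteness indefinite -y → yuy.
number = singular: zero marking, form stays yuy.
Attach case dative -vav → yuyvav.
Apply epenthesis: yuyvav → yuyevav.

yuyevav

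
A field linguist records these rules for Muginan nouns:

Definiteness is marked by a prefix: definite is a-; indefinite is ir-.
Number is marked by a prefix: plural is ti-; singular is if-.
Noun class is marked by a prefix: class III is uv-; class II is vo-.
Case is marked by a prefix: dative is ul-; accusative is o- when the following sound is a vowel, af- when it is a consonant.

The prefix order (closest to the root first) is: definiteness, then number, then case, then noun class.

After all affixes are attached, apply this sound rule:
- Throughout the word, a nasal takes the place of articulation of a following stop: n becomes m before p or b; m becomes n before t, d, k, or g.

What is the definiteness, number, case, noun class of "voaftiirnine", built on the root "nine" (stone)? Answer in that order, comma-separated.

indefinite, plural, accusative, class II

Segment: vo-af-ti-ir-nine.
definiteness: ir- → indefinite.
number: ti- → plural.
case: o/af- → accusative.
noun class: vo- → class II.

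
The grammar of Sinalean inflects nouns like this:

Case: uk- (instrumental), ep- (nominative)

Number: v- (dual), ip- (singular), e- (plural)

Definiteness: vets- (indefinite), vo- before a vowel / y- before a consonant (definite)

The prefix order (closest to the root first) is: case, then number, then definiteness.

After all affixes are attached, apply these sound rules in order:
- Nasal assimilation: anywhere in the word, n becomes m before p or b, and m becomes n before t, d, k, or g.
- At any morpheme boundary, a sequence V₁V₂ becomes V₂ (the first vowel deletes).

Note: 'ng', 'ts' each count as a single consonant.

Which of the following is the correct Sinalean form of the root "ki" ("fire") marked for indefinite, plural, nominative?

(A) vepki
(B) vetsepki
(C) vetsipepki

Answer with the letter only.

B

Attach case nominative ep- → epki.
Attach number plural e- → eepki.
Attach definiteness indefinite vets- → vetseepki.
Nasal assimilation: no change.
Apply vowel deletion: vetseepki → vetsepki.
So the correct form is vetsepki, option (B).
(A) vepki is wrong: it uses definite instead of indefinite for definiteness.
(C) vetsipepki is wrong: it uses singular instead of plural for number.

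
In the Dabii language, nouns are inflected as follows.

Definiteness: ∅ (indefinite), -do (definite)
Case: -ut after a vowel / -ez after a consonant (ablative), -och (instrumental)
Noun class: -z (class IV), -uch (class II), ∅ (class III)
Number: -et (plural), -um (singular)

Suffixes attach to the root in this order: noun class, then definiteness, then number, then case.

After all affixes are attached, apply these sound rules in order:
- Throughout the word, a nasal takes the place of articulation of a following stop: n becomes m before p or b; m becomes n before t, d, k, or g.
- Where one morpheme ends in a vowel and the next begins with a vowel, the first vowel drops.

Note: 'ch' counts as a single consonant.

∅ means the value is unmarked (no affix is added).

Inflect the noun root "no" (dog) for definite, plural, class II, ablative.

Attach noun class class II -uch → nouch.
Attach definiteness definite -do → nouchdo.
Attach number plural -et → nouchdoet.
Attach case ablative -ez (after consonant 't') → nouchdoetez.
Nasal assimilation: no change.
Apply vowel deletion: nouchdoetez → nuchdetez.

nuchdetez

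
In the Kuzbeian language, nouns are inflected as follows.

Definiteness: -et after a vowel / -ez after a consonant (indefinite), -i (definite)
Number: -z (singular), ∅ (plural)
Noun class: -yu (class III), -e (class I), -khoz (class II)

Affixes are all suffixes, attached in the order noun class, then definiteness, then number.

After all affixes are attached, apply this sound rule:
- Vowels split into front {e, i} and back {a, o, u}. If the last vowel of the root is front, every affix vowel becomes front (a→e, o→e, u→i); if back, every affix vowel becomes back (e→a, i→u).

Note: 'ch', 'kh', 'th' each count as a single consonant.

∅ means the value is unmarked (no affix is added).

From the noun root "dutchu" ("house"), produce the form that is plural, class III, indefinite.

Attach noun class class III -yu → dutchuyu.
Attach definiteness indefinite -et (after vowel 'u') → dutchuyuet.
number = plural: zero marking, form stays dutchuyuet.
Apply vowel harmony: dutchuyuet → dutchuyuat.

dutchuyuat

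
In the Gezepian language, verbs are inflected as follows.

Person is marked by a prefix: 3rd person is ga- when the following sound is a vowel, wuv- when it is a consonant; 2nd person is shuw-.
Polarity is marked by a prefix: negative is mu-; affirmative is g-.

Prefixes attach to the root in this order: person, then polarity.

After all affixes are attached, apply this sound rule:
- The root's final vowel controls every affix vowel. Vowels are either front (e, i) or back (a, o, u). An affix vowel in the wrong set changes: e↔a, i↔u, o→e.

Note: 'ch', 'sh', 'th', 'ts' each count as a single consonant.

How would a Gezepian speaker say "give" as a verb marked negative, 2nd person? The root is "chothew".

mishiwchothew

Attach person 2nd person shuw- → shuwchothew.
Attach polarity negative mu- → mushuwchothew.
Apply vowel harmony: mushuwchothew → mishiwchothew.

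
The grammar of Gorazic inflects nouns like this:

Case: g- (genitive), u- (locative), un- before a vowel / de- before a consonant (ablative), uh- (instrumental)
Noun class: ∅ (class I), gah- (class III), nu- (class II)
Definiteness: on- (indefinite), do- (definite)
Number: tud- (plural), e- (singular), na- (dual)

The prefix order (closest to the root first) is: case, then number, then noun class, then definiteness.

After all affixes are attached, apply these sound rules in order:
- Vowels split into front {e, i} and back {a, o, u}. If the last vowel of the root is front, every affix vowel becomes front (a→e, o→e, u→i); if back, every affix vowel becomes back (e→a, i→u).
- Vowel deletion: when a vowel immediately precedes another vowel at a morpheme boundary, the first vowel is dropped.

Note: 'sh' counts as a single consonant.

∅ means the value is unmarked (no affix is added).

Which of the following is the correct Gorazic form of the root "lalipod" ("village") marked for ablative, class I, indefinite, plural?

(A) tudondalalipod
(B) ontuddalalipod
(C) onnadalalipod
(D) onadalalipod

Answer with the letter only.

B

Attach case ablative de- (before consonant 'l') → delalipod.
Attach number plural tud- → tuddelalipod.
noun class = class I: zero marking, form stays tuddelalipod.
Attach definiteness indefinite on- → ontuddelalipod.
Apply vowel harmony: ontuddelalipod → ontuddalalipod.
Vowel deletion: no change.
So the correct form is ontuddalalipod, option (B).
(A) tudondalalipod is wrong: it has the affixes in the wrong order.
(D) onadalalipod is wrong: it uses singular instead of plural for number.
(C) onnadalalipod is wrong: it uses dual instead of plural for number.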